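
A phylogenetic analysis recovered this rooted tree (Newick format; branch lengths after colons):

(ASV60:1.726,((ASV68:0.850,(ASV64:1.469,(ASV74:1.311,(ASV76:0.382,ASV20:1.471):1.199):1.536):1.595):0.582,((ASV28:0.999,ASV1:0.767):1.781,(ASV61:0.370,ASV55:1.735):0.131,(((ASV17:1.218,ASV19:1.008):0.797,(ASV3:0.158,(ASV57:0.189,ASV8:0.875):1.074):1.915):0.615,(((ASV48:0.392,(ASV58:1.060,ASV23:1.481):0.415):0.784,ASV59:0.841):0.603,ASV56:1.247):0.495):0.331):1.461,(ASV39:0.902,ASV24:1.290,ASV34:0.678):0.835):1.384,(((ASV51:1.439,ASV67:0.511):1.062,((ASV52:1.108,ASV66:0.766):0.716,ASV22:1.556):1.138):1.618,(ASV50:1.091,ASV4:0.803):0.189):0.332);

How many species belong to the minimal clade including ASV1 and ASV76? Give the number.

22

The MRCA of ASV1 and ASV76 is the node subtending ((ASV68,(ASV64,(ASV74,(ASV76,ASV20)))),((ASV28,ASV1),(ASV61,ASV55),(((ASV17,ASV19),(ASV3,(ASV57,ASV8))),(((ASV48,(ASV58,ASV23)),ASV59),ASV56))),(ASV39,ASV24,ASV34)).
That clade contains 22 terminal taxa: ASV1, ASV17, ASV19, ASV20, ASV23, ASV24, ASV28, ASV3, ASV34, ASV39, ASV48, ASV55, ASV56, ASV57, ASV58, ASV59, ASV61, ASV64, ASV68, ASV74, ASV76, ASV8.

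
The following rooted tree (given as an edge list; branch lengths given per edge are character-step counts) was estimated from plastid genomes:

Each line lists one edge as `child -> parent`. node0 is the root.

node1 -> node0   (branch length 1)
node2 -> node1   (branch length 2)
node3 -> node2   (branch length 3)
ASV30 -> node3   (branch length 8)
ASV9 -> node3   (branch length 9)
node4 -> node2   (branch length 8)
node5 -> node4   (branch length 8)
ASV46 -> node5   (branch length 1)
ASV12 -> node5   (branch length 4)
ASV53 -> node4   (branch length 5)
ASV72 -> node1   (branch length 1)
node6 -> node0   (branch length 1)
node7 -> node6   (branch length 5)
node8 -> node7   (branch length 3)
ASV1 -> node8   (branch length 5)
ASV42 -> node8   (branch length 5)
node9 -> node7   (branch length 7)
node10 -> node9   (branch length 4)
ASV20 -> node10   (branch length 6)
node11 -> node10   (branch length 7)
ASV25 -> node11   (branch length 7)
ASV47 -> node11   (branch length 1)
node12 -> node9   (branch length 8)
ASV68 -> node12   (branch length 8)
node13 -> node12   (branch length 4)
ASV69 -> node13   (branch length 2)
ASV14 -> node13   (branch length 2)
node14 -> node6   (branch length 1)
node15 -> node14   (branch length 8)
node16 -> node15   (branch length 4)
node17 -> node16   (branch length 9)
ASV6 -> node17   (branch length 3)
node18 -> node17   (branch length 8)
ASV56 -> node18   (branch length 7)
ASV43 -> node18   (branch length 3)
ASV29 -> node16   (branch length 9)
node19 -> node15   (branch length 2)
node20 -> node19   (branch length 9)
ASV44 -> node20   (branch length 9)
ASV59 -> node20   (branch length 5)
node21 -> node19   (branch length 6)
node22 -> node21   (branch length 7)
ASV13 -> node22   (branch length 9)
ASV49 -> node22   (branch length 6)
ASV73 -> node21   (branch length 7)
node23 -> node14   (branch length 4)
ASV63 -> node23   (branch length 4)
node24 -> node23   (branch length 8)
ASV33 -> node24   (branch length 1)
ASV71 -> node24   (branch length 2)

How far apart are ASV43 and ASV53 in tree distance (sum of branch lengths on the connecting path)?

The path runs ASV43 → … → MRCA → … → ASV53; the MRCA is the root of the tree.
Branch lengths along that path: 3 + 8 + 9 + 4 + 8 + 1 + 1 + 1 + 2 + 8 + 5 = 50.

50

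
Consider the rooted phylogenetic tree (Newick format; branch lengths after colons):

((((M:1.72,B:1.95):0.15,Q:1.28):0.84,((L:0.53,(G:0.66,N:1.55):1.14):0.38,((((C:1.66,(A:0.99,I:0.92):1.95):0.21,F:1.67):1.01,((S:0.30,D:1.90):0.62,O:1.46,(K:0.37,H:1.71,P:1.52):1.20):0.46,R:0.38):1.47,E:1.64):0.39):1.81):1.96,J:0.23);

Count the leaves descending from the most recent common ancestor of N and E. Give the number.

15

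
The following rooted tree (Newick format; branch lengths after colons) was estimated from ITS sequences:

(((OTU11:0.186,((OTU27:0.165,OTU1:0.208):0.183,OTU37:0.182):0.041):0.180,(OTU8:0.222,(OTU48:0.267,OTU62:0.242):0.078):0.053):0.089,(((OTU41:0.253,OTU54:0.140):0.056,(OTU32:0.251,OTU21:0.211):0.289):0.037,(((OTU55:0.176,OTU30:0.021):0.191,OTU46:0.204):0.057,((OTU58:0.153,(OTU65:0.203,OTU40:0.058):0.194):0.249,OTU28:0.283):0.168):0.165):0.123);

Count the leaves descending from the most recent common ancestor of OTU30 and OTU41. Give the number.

11

The MRCA of OTU30 and OTU41 is the node subtending (((OTU41,OTU54),(OTU32,OTU21)),(((OTU55,OTU30),OTU46),((OTU58,(OTU65,OTU40)),OTU28))).
That clade contains 11 terminal taxa: OTU21, OTU28, OTU30, OTU32, OTU40, OTU41, OTU46, OTU54, OTU55, OTU58, OTU65.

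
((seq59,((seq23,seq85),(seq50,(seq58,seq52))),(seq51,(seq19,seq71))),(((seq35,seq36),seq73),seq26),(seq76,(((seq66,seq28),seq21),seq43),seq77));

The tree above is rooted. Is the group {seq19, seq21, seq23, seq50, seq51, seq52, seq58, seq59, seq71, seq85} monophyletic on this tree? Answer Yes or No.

The MRCA of the listed taxa is the root, so the smallest clade containing them is the whole tree.
That clade also contains seq26, seq28, seq35, seq36, seq43, seq66, seq73, seq76, seq77, which are not in the proposed group, so the group is not monophyletic.

No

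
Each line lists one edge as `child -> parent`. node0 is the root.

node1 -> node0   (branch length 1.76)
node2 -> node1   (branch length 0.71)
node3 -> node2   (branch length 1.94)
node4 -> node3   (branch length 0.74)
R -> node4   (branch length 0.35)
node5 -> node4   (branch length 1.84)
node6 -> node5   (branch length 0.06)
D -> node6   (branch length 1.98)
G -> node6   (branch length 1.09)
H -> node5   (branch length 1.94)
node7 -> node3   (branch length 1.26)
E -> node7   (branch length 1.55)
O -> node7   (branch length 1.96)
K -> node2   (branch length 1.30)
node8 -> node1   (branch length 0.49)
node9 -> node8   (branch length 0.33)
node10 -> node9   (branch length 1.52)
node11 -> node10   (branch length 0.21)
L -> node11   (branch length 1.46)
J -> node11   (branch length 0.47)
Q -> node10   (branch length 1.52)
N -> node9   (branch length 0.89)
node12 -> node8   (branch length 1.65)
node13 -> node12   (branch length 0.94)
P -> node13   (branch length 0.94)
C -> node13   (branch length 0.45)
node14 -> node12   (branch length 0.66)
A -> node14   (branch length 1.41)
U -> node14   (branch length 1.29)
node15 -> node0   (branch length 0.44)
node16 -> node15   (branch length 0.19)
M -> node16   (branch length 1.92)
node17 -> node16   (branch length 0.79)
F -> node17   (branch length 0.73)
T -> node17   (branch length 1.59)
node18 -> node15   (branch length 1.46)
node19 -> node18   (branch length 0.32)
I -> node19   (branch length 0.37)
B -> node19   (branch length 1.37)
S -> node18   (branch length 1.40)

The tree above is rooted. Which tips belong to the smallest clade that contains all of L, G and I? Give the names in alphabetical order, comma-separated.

A, B, C, D, E, F, G, H, I, J, K, L, M, N, O, P, Q, R, S, T, U

Tracing L: it sits inside (L,J).
Tracing G: it sits inside (D,G).
Tracing I: it sits inside (I,B).
The smallest clade enclosing all 3 is the whole tree (their MRCA is the root), so the answer is all 21 tips in alphabetical order.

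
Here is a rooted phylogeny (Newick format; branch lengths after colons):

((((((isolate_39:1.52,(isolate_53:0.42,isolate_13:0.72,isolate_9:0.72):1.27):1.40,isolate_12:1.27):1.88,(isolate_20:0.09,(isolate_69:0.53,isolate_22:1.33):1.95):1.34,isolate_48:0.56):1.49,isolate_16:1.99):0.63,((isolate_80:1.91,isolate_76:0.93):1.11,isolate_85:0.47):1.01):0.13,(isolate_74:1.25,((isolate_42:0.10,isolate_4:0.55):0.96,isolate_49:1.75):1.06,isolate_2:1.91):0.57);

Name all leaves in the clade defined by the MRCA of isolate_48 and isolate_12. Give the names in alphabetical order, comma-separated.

isolate_12, isolate_13, isolate_20, isolate_22, isolate_39, isolate_48, isolate_53, isolate_69, isolate_9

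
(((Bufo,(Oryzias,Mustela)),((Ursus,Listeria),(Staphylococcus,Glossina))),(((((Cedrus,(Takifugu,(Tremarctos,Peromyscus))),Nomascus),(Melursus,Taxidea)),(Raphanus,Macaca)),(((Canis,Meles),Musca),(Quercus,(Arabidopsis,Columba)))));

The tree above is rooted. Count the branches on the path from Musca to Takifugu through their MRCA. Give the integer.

The MRCA of Musca and Takifugu is the node subtending (((((Cedrus,(Takifugu,(Tremarctos,Peromyscus))),Nomascus),(Melursus,Taxidea)),(Raphanus,Macaca)),(((Canis,Meles),Musca),(Quercus,(Arabidopsis,Columba)))).
From Musca up to that node: 3 branches. From Takifugu up to the same node: 6 branches. Total: 3 + 6 = 9.

9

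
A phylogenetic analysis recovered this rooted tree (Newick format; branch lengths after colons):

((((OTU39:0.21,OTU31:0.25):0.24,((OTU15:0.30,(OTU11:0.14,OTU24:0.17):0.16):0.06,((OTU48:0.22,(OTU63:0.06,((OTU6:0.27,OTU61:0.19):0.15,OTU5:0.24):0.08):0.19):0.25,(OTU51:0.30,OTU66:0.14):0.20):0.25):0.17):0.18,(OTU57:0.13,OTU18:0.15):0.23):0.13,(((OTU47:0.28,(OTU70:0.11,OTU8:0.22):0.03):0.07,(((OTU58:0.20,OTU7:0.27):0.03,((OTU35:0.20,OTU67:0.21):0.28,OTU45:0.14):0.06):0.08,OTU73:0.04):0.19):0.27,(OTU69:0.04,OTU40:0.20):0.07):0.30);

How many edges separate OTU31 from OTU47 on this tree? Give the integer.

8

The MRCA of OTU31 and OTU47 is the root of the tree.
From OTU31 up to that node: 4 branches. From OTU47 up to the same node: 4 branches. Total: 4 + 4 = 8.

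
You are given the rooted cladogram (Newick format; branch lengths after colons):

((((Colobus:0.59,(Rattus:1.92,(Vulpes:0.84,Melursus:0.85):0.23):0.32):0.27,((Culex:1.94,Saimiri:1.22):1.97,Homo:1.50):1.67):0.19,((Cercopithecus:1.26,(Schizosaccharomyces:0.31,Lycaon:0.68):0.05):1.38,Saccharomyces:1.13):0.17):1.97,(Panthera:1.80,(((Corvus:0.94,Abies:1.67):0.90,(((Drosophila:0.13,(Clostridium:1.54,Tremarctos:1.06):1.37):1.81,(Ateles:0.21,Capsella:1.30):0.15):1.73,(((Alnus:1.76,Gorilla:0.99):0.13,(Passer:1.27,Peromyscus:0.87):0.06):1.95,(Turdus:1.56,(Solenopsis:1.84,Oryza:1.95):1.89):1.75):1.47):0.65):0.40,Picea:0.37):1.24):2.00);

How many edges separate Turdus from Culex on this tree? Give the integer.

The MRCA of Turdus and Culex is the root of the tree.
From Turdus up to that node: 7 branches. From Culex up to the same node: 5 branches. Total: 7 + 5 = 12.

12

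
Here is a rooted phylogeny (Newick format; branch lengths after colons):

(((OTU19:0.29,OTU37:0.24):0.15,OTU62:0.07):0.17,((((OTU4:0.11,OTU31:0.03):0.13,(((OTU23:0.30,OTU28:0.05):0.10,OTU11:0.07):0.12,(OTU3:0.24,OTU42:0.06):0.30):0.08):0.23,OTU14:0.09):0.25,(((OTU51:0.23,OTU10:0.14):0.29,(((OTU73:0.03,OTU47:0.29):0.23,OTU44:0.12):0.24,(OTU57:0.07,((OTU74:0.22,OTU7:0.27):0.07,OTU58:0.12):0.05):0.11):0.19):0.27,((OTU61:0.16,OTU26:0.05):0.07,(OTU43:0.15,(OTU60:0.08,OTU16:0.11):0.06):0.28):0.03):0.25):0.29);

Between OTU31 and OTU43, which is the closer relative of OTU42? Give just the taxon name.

OTU31

The MRCA of OTU42 and OTU31 subtends ((OTU4,OTU31),(((OTU23,OTU28),OTU11),(OTU3,OTU42))) (7 taxa).
The MRCA of OTU42 and OTU43 subtends ((((OTU4,OTU31),(((OTU23,OTU28),OTU11),(OTU3,OTU42))),OTU14),(((OTU51,OTU10),(((OTU73,OTU47),OTU44),(OTU57,((OTU74,OTU7),OTU58)))),((OTU61,OTU26),(OTU43,(OTU60,OTU16))))) (22 taxa).
The first is nested inside the second, so OTU42 shares a more recent common ancestor with OTU31.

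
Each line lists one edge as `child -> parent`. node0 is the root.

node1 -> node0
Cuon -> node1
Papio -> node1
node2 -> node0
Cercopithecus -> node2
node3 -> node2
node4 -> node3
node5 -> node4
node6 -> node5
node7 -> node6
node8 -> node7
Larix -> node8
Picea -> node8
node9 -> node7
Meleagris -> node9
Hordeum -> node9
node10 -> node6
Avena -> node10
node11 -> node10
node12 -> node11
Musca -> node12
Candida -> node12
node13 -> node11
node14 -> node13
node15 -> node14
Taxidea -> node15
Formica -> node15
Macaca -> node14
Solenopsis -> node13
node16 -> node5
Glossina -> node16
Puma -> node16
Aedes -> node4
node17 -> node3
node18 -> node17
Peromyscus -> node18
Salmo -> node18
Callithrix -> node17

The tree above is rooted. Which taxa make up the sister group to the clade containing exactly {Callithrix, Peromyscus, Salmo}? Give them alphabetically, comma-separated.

The clade containing exactly {Callithrix, Peromyscus, Salmo} attaches to the tree at the node subtending ((((((Larix,Picea),(Meleagris,Hordeum)),(Avena,((Musca,Candida),(((Taxidea,Formica),Macaca),Solenopsis)))),(Glossina,Puma)),Aedes),((Peromyscus,Salmo),Callithrix)).
The other lineage descending from that same node — the sister group — is (((((Larix,Picea),(Meleagris,Hordeum)),(Avena,((Musca,Candida),(((Taxidea,Formica),Macaca),Solenopsis)))),(Glossina,Puma)),Aedes); its 14 tips in alphabetical order are the answer.

Aedes, Avena, Candida, Formica, Glossina, Hordeum, Larix, Macaca, Meleagris, Musca, Picea, Puma, Solenopsis, Taxidea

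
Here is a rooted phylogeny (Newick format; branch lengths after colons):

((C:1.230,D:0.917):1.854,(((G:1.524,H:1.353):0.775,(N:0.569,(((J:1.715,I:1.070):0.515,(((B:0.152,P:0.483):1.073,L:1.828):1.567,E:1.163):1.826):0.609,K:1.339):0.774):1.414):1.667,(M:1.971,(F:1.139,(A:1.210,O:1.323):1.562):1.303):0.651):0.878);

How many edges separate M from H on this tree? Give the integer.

The MRCA of M and H is the node subtending (((G,H),(N,(((J,I),(((B,P),L),E)),K))),(M,(F,(A,O)))).
From M up to that node: 2 branches. From H up to the same node: 3 branches. Total: 2 + 3 = 5.

5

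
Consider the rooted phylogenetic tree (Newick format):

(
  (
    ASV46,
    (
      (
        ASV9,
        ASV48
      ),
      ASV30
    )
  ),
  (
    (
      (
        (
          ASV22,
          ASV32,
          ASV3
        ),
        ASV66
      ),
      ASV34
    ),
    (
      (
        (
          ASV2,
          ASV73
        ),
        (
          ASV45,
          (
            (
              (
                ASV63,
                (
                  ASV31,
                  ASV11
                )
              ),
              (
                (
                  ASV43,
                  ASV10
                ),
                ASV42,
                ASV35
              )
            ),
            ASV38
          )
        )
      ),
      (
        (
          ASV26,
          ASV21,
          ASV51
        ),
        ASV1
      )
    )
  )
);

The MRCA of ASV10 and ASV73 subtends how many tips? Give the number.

11

The MRCA of ASV10 and ASV73 is the node subtending ((ASV2,ASV73),(ASV45,(((ASV63,(ASV31,ASV11)),((ASV43,ASV10),ASV42,ASV35)),ASV38))).
That clade contains 11 terminal taxa: ASV10, ASV11, ASV2, ASV31, ASV35, ASV38, ASV42, ASV43, ASV45, ASV63, ASV73.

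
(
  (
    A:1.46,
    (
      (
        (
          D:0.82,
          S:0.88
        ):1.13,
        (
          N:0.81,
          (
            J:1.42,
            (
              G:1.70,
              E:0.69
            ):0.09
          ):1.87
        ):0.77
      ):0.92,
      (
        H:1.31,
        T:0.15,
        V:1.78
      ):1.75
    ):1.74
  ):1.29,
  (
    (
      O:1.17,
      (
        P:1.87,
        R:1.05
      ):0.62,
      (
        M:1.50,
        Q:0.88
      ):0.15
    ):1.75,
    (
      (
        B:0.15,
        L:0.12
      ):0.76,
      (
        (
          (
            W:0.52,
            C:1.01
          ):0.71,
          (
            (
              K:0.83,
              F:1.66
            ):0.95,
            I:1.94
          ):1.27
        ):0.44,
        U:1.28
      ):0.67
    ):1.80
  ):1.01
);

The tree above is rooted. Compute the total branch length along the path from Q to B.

The path runs Q → … → MRCA → … → B; the MRCA is the node subtending ((O,(P,R),(M,Q)),((B,L),(((W,C),((K,F),I)),U))).
Branch lengths along that path: 0.88 + 0.15 + 1.75 + 1.80 + 0.76 + 0.15 = 5.49.

5.49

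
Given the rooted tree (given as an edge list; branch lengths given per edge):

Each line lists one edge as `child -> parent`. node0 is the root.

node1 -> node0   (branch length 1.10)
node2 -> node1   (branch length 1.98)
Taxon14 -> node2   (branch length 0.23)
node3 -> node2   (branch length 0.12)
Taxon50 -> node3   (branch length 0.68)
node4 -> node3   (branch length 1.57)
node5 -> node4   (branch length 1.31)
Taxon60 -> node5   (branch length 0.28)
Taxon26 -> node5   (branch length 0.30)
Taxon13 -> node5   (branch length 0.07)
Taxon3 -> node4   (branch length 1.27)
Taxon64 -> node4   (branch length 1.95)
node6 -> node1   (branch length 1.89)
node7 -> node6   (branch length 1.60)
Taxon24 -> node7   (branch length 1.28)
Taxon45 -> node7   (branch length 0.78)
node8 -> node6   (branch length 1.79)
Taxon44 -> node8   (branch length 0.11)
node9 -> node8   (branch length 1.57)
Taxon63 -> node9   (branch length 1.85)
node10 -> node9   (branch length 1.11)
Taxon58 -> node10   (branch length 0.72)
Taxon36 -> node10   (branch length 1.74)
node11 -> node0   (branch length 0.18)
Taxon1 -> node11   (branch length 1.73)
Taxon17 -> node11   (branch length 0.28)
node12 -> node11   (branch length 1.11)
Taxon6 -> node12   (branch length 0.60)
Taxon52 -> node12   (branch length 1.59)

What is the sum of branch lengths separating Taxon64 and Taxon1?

The path runs Taxon64 → … → MRCA → … → Taxon1; the MRCA is the root of the tree.
Branch lengths along that path: 1.95 + 1.57 + 0.12 + 1.98 + 1.10 + 0.18 + 1.73 = 8.63.

8.63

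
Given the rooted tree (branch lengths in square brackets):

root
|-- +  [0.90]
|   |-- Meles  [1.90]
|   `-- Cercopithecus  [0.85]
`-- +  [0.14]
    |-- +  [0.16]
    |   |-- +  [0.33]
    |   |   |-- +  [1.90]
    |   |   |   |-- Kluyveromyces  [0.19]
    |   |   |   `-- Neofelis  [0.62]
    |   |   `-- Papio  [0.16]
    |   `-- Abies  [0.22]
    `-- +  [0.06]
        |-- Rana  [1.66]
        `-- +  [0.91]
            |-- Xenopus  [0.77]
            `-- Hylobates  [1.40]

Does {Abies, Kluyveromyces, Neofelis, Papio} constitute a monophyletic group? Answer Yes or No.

Yes

The most recent common ancestor of these taxa subtends (((Kluyveromyces,Neofelis),Papio),Abies).
That clade has exactly 4 tips — every listed taxon and nothing else — so the group is monophyletic.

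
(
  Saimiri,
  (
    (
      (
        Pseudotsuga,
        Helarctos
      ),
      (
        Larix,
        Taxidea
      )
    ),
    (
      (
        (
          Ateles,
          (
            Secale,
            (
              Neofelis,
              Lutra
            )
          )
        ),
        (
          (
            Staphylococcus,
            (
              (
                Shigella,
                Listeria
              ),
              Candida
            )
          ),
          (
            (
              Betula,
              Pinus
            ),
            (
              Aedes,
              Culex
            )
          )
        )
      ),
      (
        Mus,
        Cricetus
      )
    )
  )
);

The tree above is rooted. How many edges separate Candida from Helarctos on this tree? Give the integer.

The MRCA of Candida and Helarctos is the node subtending (((Pseudotsuga,Helarctos),(Larix,Taxidea)),(((Ateles,(Secale,(Neofelis,Lutra))),((Staphylococcus,((Shigella,Listeria),Candida)),((Betula,Pinus),(Aedes,Culex)))),(Mus,Cricetus))).
From Candida up to that node: 6 branches. From Helarctos up to the same node: 3 branches. Total: 6 + 3 = 9.

9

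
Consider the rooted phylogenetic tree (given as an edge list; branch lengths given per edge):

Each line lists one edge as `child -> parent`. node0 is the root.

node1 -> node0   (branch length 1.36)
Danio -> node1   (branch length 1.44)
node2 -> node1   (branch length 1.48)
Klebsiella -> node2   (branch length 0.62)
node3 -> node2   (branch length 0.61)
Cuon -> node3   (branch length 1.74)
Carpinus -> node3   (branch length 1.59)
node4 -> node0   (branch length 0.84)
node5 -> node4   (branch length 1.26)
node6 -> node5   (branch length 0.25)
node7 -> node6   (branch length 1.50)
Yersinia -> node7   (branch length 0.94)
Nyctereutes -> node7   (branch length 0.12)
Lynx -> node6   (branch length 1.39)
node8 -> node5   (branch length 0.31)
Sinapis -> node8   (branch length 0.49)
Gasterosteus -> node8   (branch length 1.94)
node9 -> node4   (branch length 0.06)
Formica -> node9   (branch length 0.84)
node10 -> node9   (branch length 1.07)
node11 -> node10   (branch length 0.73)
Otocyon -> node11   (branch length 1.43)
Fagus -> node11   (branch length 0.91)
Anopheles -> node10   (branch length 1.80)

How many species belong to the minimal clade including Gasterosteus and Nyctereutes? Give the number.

The MRCA of Gasterosteus and Nyctereutes is the node subtending (((Yersinia,Nyctereutes),Lynx),(Sinapis,Gasterosteus)).
That clade contains 5 terminal taxa: Gasterosteus, Lynx, Nyctereutes, Sinapis, Yersinia.

5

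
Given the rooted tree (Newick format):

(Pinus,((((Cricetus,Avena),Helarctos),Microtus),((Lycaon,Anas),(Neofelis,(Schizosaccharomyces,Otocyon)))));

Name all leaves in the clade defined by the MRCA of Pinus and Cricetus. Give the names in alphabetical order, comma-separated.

Anas, Avena, Cricetus, Helarctos, Lycaon, Microtus, Neofelis, Otocyon, Pinus, Schizosaccharomyces

Tracing Pinus: it attaches directly to the root.
Tracing Cricetus: it sits inside (Cricetus,Avena).
The smallest clade enclosing both is the whole tree (their MRCA is the root), so the answer is all 10 tips in alphabetical order.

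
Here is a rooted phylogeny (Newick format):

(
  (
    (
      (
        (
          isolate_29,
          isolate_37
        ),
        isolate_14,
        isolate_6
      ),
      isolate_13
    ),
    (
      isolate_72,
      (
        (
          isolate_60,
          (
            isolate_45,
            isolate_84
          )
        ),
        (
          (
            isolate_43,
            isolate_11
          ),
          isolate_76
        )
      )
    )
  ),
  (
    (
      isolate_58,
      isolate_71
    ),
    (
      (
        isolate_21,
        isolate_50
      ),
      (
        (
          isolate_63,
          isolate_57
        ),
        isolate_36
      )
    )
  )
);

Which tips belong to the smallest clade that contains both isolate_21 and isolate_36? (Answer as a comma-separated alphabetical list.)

isolate_21, isolate_36, isolate_50, isolate_57, isolate_63

Tracing isolate_21: it sits inside (isolate_21,isolate_50).
Tracing isolate_36: it sits inside ((isolate_63,isolate_57),isolate_36).
The smallest clade enclosing both is ((isolate_21,isolate_50),((isolate_63,isolate_57),isolate_36)); the answer is its 5 terminal taxa in alphabetical order.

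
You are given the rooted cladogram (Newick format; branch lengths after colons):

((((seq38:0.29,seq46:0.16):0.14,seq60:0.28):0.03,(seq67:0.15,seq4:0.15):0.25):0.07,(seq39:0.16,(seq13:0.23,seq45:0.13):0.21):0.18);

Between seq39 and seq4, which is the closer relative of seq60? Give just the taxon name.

seq4

The MRCA of seq60 and seq4 subtends (((seq38,seq46),seq60),(seq67,seq4)) (5 taxa).
The MRCA of seq60 and seq39 is the root, subtending the entire tree (8 taxa).
The first is nested inside the second, so seq60 shares a more recent common ancestor with seq4.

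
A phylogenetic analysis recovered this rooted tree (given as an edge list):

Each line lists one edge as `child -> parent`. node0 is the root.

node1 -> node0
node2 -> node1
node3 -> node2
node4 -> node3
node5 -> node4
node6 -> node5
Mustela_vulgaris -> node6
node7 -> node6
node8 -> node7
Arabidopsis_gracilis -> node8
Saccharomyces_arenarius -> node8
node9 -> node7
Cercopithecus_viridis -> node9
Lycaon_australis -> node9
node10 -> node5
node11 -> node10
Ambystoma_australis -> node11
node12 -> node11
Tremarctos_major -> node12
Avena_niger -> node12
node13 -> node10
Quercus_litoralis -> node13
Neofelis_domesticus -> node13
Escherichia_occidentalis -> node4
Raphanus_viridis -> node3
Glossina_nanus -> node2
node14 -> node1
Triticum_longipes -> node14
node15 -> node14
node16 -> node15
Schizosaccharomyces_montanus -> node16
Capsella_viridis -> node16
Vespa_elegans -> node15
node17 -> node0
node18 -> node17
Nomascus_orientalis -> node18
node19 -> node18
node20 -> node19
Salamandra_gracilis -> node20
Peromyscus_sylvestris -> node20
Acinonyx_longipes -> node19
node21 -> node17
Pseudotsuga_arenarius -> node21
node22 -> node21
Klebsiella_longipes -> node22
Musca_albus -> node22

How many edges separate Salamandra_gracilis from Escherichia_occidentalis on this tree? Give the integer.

The MRCA of Salamandra_gracilis and Escherichia_occidentalis is the root of the tree.
From Salamandra_gracilis up to that node: 5 branches. From Escherichia_occidentalis up to the same node: 5 branches. Total: 5 + 5 = 10.

10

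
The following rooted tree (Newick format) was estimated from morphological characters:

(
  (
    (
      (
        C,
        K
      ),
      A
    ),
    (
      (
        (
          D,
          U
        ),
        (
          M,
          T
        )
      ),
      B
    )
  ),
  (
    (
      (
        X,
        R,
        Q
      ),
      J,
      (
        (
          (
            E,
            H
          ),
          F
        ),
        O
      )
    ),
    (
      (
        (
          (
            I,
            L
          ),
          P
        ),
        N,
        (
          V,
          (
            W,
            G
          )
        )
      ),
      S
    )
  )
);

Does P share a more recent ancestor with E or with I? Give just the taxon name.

I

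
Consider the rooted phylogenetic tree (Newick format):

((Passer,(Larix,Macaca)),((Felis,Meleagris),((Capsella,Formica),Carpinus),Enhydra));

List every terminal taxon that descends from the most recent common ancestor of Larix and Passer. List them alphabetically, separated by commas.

Larix, Macaca, Passer

Tracing Larix: it sits inside (Larix,Macaca).
Tracing Passer: it sits inside (Passer,(Larix,Macaca)).
The smallest clade enclosing both is (Passer,(Larix,Macaca)); the answer is its 3 terminal taxa in alphabetical order.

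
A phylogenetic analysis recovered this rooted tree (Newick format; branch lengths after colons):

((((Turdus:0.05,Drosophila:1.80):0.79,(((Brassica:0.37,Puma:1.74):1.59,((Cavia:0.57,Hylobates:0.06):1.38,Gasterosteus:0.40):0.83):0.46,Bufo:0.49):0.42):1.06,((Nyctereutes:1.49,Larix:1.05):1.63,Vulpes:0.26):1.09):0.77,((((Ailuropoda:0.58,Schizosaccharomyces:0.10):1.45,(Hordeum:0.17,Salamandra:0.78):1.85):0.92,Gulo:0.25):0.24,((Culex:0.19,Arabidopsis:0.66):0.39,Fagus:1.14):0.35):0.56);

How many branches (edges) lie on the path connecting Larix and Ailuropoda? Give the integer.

The MRCA of Larix and Ailuropoda is the root of the tree.
From Larix up to that node: 4 branches. From Ailuropoda up to the same node: 5 branches. Total: 4 + 5 = 9.

9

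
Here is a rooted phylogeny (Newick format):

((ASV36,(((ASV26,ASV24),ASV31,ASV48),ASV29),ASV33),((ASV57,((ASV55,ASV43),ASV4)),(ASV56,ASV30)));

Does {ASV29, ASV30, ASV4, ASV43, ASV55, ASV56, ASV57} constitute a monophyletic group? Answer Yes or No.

No

The MRCA of the listed taxa is the root, so the smallest clade containing them is the whole tree.
That clade also contains ASV24, ASV26, ASV31, ASV33, ASV36, ASV48, which are not in the proposed group, so the group is not monophyletic.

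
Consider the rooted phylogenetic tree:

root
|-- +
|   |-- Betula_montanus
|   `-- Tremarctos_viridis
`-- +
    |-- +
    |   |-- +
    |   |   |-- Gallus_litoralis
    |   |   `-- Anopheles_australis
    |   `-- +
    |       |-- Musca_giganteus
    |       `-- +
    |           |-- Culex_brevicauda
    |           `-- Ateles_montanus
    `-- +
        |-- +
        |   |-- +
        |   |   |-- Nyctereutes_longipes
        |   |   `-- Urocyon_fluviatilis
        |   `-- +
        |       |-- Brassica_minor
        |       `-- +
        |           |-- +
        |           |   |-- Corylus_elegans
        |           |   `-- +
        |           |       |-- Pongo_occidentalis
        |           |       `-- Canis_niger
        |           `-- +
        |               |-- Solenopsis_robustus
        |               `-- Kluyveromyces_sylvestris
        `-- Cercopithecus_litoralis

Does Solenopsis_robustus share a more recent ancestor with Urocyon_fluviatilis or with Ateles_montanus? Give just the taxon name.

Urocyon_fluviatilis

The MRCA of Solenopsis_robustus and Urocyon_fluviatilis subtends ((Nyctereutes_longipes,Urocyon_fluviatilis),(Brassica_minor,((Corylus_elegans,(Pongo_occidentalis,Canis_niger)),(Solenopsis_robustus,Kluyveromyces_sylvestris)))) (8 taxa).
The MRCA of Solenopsis_robustus and Ateles_montanus subtends (((Gallus_litoralis,Anopheles_australis),(Musca_giganteus,(Culex_brevicauda,Ateles_montanus))),(((Nyctereutes_longipes,Urocyon_fluviatilis),(Brassica_minor,((Corylus_elegans,(Pongo_occidentalis,Canis_niger)),(Solenopsis_robustus,Kluyveromyces_sylvestris)))),Cercopithecus_litoralis)) (14 taxa).
The first is nested inside the second, so Solenopsis_robustus shares a more recent common ancestor with Urocyon_fluviatilis.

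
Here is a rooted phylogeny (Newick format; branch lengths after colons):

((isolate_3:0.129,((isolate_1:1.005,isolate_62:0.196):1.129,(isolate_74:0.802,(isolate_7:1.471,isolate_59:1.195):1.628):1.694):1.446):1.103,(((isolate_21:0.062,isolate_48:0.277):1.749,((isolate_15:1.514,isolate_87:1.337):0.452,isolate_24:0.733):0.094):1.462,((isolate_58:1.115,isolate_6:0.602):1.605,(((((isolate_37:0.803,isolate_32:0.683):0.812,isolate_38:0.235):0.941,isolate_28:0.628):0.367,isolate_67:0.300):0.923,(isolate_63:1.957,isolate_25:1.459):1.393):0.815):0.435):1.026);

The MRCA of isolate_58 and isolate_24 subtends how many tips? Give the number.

14

The MRCA of isolate_58 and isolate_24 is the node subtending (((isolate_21,isolate_48),((isolate_15,isolate_87),isolate_24)),((isolate_58,isolate_6),(((((isolate_37,isolate_32),isolate_38),isolate_28),isolate_67),(isolate_63,isolate_25)))).
That clade contains 14 terminal taxa: isolate_15, isolate_21, isolate_24, isolate_25, isolate_28, isolate_32, isolate_37, isolate_38, isolate_48, isolate_58, isolate_6, isolate_63, isolate_67, isolate_87.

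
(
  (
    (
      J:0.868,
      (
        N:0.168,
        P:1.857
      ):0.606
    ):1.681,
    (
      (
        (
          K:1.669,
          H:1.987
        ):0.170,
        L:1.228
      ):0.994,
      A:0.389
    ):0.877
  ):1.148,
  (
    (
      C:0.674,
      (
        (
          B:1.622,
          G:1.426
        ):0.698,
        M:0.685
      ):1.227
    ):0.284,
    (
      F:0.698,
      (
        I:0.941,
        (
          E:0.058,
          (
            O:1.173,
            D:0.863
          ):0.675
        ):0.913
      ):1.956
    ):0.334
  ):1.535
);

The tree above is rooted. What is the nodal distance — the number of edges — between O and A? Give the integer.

The MRCA of O and A is the root of the tree.
From O up to that node: 6 branches. From A up to the same node: 3 branches. Total: 6 + 3 = 9.

9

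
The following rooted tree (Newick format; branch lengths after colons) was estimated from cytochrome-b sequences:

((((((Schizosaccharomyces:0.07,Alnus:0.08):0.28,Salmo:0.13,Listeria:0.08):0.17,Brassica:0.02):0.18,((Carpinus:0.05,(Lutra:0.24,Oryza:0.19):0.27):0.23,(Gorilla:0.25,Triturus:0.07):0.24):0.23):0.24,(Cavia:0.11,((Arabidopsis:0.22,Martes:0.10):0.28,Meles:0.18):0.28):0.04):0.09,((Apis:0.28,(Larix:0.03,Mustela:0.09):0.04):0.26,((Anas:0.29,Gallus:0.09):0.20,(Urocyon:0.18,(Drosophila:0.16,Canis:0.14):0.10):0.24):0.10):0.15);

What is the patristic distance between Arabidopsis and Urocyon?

The path runs Arabidopsis → … → MRCA → … → Urocyon; the MRCA is the root of the tree.
Branch lengths along that path: 0.22 + 0.28 + 0.28 + 0.04 + 0.09 + 0.15 + 0.10 + 0.24 + 0.18 = 1.58.

1.58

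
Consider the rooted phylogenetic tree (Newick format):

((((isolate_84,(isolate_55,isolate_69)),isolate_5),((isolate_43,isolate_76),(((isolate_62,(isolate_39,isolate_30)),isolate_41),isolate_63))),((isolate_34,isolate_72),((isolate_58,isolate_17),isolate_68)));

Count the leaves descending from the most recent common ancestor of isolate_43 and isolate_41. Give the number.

7

The MRCA of isolate_43 and isolate_41 is the node subtending ((isolate_43,isolate_76),(((isolate_62,(isolate_39,isolate_30)),isolate_41),isolate_63)).
That clade contains 7 terminal taxa: isolate_30, isolate_39, isolate_41, isolate_43, isolate_62, isolate_63, isolate_76.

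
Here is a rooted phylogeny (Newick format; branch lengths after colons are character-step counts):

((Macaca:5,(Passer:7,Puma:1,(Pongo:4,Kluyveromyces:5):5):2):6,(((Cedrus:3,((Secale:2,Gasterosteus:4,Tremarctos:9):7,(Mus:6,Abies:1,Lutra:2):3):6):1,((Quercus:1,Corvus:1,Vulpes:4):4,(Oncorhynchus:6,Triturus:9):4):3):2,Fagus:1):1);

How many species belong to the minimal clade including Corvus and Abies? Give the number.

12

The MRCA of Corvus and Abies is the node subtending ((Cedrus,((Secale,Gasterosteus,Tremarctos),(Mus,Abies,Lutra))),((Quercus,Corvus,Vulpes),(Oncorhynchus,Triturus))).
That clade contains 12 terminal taxa: Abies, Cedrus, Corvus, Gasterosteus, Lutra, Mus, Oncorhynchus, Quercus, Secale, Tremarctos, Triturus, Vulpes.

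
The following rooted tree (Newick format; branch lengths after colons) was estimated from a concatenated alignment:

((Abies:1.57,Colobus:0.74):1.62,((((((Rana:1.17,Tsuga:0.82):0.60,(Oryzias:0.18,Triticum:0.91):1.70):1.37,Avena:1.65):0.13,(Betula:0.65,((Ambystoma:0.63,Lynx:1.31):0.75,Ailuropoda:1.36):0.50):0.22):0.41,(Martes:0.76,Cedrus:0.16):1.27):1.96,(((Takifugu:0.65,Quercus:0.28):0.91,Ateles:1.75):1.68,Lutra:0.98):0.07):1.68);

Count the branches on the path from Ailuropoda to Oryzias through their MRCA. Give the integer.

The MRCA of Ailuropoda and Oryzias is the node subtending ((((Rana,Tsuga),(Oryzias,Triticum)),Avena),(Betula,((Ambystoma,Lynx),Ailuropoda))).
From Ailuropoda up to that node: 3 branches. From Oryzias up to the same node: 4 branches. Total: 3 + 4 = 7.

7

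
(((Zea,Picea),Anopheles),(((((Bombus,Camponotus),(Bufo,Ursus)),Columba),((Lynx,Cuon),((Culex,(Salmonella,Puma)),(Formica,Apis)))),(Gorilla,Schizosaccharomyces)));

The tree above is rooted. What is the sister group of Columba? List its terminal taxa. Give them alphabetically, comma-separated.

Columba attaches to the tree at the node subtending (((Bombus,Camponotus),(Bufo,Ursus)),Columba).
The other lineage descending from that same node — the sister group — is ((Bombus,Camponotus),(Bufo,Ursus)); its 4 tips in alphabetical order are the answer.

Bombus, Bufo, Camponotus, Ursus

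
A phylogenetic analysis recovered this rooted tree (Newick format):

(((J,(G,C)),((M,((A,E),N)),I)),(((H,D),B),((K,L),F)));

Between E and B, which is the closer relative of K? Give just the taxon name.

The MRCA of K and B subtends (((H,D),B),((K,L),F)) (6 taxa).
The MRCA of K and E is the root, subtending the entire tree (14 taxa).
The first is nested inside the second, so K shares a more recent common ancestor with B.

B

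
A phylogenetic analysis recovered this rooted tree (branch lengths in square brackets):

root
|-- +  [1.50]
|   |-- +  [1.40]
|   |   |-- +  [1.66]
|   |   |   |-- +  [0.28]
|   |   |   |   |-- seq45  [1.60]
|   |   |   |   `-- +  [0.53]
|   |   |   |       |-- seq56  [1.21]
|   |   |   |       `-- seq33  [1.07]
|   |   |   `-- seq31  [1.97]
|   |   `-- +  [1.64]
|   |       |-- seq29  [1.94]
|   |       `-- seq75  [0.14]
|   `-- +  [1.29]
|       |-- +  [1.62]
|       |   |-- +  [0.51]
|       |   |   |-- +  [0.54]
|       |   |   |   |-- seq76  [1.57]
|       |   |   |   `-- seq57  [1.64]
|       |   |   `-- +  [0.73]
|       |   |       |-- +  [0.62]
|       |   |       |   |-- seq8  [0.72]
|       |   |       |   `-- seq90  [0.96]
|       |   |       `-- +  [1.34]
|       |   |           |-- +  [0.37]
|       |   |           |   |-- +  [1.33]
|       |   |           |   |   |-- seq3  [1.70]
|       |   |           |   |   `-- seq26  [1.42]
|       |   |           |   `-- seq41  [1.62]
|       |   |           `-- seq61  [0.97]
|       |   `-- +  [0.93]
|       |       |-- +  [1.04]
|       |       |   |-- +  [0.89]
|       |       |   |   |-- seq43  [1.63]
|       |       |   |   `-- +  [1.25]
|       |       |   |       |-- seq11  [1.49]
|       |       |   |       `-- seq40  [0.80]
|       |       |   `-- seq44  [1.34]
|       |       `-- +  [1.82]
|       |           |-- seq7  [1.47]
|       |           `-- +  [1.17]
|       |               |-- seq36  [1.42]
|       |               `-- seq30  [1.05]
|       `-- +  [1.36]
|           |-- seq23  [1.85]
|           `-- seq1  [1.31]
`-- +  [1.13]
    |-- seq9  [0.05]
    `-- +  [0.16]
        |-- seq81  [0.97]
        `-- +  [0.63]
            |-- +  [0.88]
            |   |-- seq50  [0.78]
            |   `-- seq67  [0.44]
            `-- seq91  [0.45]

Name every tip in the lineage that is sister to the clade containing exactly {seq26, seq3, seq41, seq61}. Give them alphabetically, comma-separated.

seq8, seq90

The clade containing exactly {seq26, seq3, seq41, seq61} attaches to the tree at the node subtending ((seq8,seq90),(((seq3,seq26),seq41),seq61)).
The other lineage descending from that same node — the sister group — is (seq8,seq90); its 2 tips in alphabetical order are the answer.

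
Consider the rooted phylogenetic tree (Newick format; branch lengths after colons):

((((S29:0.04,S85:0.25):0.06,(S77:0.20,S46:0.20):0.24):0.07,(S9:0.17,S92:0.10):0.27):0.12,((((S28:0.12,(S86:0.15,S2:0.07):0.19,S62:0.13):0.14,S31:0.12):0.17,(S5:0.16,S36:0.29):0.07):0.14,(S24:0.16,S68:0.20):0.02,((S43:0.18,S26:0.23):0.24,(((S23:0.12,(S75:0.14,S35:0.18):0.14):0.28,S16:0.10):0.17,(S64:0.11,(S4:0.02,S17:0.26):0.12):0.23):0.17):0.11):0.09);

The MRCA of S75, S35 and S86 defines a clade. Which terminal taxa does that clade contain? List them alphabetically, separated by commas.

Tracing S75: it sits inside (S75,S35).
Tracing S35: it sits inside (S75,S35).
Tracing S86: it sits inside (S86,S2).
The smallest clade enclosing all 3 is ((((S28,(S86,S2),S62),S31),(S5,S36)),(S24,S68),((S43,S26),(((S23,(S75,S35)),S16),(S64,(S4,S17))))); the answer is its 18 terminal taxa in alphabetical order.

S16, S17, S2, S23, S24, S26, S28, S31, S35, S36, S4, S43, S5, S62, S64, S68, S75, S86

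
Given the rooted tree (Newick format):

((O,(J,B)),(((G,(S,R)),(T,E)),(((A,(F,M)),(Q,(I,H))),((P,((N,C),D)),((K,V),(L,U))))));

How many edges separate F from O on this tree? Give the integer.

The MRCA of F and O is the root of the tree.
From F up to that node: 6 branches. From O up to the same node: 2 branches. Total: 6 + 2 = 8.

8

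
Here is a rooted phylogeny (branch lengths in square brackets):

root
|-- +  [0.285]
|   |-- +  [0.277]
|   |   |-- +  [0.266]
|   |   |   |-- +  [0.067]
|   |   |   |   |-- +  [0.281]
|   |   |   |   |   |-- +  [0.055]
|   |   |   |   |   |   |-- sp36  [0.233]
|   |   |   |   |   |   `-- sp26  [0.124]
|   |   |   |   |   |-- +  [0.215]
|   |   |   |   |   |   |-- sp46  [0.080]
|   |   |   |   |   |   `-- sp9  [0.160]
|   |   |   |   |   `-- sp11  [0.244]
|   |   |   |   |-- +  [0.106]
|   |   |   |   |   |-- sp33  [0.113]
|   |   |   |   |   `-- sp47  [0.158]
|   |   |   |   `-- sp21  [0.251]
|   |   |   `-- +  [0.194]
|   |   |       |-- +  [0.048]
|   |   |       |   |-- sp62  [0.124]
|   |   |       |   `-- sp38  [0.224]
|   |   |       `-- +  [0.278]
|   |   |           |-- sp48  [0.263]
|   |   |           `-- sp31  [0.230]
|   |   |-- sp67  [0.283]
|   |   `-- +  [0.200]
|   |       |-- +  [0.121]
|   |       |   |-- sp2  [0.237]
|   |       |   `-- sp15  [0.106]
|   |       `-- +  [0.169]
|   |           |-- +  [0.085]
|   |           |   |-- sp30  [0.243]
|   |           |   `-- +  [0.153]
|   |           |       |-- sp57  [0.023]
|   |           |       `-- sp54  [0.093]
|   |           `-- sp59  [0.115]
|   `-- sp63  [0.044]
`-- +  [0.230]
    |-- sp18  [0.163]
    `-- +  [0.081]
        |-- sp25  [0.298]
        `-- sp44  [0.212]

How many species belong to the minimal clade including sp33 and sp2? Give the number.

The MRCA of sp33 and sp2 is the node subtending (((((sp36,sp26),(sp46,sp9),sp11),(sp33,sp47),sp21),((sp62,sp38),(sp48,sp31))),sp67,((sp2,sp15),((sp30,(sp57,sp54)),sp59))).
That clade contains 19 terminal taxa: sp11, sp15, sp2, sp21, sp26, sp30, sp31, sp33, sp36, sp38, sp46, sp47, sp48, sp54, sp57, sp59, sp62, sp67, sp9.

19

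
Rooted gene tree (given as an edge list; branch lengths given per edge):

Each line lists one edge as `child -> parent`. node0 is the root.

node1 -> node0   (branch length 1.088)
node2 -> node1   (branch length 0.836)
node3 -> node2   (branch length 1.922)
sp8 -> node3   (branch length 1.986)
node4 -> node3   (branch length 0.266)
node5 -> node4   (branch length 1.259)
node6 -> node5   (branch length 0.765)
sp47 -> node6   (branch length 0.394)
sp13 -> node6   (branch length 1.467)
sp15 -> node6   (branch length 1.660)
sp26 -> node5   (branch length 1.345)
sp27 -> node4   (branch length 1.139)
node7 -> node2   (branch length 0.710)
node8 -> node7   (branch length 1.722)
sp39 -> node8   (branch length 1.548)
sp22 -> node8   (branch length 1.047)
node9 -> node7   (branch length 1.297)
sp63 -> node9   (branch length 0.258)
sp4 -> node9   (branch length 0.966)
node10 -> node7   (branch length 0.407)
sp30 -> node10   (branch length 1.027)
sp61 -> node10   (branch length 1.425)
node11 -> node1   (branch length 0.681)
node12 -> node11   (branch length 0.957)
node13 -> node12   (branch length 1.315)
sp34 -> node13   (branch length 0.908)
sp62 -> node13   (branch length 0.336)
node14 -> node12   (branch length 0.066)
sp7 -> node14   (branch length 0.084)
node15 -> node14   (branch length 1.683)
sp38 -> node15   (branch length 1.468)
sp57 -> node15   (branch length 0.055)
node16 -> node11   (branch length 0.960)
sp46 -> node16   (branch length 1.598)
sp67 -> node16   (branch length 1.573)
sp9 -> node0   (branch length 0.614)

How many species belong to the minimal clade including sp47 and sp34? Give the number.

19

The MRCA of sp47 and sp34 is the node subtending (((sp8,(((sp47,sp13,sp15),sp26),sp27)),((sp39,sp22),(sp63,sp4),(sp30,sp61))),(((sp34,sp62),(sp7,(sp38,sp57))),(sp46,sp67))).
That clade contains 19 terminal taxa: sp13, sp15, sp22, sp26, sp27, sp30, sp34, sp38, sp39, sp4, sp46, sp47, sp57, sp61, sp62, sp63, sp67, sp7, sp8.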